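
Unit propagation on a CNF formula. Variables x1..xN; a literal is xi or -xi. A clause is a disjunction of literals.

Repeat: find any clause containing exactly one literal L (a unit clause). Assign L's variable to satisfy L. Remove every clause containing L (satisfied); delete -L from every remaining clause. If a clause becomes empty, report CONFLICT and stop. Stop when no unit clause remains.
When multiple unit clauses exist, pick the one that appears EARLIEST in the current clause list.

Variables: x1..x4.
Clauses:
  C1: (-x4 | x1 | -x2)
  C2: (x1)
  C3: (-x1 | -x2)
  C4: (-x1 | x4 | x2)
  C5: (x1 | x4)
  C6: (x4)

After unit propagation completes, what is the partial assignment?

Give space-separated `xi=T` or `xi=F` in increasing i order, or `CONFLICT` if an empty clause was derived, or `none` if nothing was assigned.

Answer: x1=T x2=F x4=T

Derivation:
unit clause [1] forces x1=T; simplify:
  drop -1 from [-1, -2] -> [-2]
  drop -1 from [-1, 4, 2] -> [4, 2]
  satisfied 3 clause(s); 3 remain; assigned so far: [1]
unit clause [-2] forces x2=F; simplify:
  drop 2 from [4, 2] -> [4]
  satisfied 1 clause(s); 2 remain; assigned so far: [1, 2]
unit clause [4] forces x4=T; simplify:
  satisfied 2 clause(s); 0 remain; assigned so far: [1, 2, 4]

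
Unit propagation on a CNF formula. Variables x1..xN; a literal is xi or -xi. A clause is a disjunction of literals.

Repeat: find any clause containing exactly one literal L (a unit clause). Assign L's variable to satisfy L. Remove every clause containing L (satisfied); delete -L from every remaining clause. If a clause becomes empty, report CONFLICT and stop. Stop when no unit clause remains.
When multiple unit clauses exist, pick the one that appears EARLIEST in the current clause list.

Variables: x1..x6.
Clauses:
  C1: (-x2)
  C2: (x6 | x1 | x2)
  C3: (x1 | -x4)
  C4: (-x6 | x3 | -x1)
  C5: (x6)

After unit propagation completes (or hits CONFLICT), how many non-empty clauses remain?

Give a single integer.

Answer: 2

Derivation:
unit clause [-2] forces x2=F; simplify:
  drop 2 from [6, 1, 2] -> [6, 1]
  satisfied 1 clause(s); 4 remain; assigned so far: [2]
unit clause [6] forces x6=T; simplify:
  drop -6 from [-6, 3, -1] -> [3, -1]
  satisfied 2 clause(s); 2 remain; assigned so far: [2, 6]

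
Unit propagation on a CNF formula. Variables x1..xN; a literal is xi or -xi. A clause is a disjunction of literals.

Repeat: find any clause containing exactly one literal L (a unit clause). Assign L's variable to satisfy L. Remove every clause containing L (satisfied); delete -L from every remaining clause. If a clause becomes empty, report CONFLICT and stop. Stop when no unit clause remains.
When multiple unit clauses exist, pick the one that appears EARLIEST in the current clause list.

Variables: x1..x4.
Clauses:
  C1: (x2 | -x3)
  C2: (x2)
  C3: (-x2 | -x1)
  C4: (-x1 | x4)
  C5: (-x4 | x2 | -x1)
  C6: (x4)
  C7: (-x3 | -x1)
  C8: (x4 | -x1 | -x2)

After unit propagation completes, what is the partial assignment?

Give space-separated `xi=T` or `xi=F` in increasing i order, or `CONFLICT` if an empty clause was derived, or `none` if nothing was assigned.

unit clause [2] forces x2=T; simplify:
  drop -2 from [-2, -1] -> [-1]
  drop -2 from [4, -1, -2] -> [4, -1]
  satisfied 3 clause(s); 5 remain; assigned so far: [2]
unit clause [-1] forces x1=F; simplify:
  satisfied 4 clause(s); 1 remain; assigned so far: [1, 2]
unit clause [4] forces x4=T; simplify:
  satisfied 1 clause(s); 0 remain; assigned so far: [1, 2, 4]

Answer: x1=F x2=T x4=T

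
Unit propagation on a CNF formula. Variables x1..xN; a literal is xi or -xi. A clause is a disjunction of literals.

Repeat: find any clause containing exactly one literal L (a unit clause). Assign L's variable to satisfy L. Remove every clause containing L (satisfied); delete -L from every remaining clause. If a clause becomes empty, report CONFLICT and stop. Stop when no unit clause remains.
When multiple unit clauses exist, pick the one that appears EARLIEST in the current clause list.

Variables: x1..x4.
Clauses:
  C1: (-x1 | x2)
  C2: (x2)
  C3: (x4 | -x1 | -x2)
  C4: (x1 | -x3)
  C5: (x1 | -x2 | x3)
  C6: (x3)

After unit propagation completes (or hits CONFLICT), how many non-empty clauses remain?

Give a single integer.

Answer: 0

Derivation:
unit clause [2] forces x2=T; simplify:
  drop -2 from [4, -1, -2] -> [4, -1]
  drop -2 from [1, -2, 3] -> [1, 3]
  satisfied 2 clause(s); 4 remain; assigned so far: [2]
unit clause [3] forces x3=T; simplify:
  drop -3 from [1, -3] -> [1]
  satisfied 2 clause(s); 2 remain; assigned so far: [2, 3]
unit clause [1] forces x1=T; simplify:
  drop -1 from [4, -1] -> [4]
  satisfied 1 clause(s); 1 remain; assigned so far: [1, 2, 3]
unit clause [4] forces x4=T; simplify:
  satisfied 1 clause(s); 0 remain; assigned so far: [1, 2, 3, 4]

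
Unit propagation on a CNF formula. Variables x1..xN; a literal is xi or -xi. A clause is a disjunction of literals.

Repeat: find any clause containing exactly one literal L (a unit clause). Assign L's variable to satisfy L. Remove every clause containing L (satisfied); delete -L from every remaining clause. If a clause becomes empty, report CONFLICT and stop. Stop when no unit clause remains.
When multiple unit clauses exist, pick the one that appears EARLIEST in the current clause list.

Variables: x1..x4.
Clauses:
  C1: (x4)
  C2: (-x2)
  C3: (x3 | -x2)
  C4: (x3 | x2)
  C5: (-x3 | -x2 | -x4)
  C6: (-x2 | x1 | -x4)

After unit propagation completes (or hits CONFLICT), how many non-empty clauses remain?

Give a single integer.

Answer: 0

Derivation:
unit clause [4] forces x4=T; simplify:
  drop -4 from [-3, -2, -4] -> [-3, -2]
  drop -4 from [-2, 1, -4] -> [-2, 1]
  satisfied 1 clause(s); 5 remain; assigned so far: [4]
unit clause [-2] forces x2=F; simplify:
  drop 2 from [3, 2] -> [3]
  satisfied 4 clause(s); 1 remain; assigned so far: [2, 4]
unit clause [3] forces x3=T; simplify:
  satisfied 1 clause(s); 0 remain; assigned so far: [2, 3, 4]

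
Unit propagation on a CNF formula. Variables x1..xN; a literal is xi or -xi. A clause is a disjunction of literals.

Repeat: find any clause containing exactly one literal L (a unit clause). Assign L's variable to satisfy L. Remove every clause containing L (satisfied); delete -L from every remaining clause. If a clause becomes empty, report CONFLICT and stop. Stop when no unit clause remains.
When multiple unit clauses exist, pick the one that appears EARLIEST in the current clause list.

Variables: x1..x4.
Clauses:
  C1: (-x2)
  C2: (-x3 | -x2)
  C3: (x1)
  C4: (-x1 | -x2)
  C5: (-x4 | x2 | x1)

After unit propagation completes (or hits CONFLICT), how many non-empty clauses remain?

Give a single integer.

Answer: 0

Derivation:
unit clause [-2] forces x2=F; simplify:
  drop 2 from [-4, 2, 1] -> [-4, 1]
  satisfied 3 clause(s); 2 remain; assigned so far: [2]
unit clause [1] forces x1=T; simplify:
  satisfied 2 clause(s); 0 remain; assigned so far: [1, 2]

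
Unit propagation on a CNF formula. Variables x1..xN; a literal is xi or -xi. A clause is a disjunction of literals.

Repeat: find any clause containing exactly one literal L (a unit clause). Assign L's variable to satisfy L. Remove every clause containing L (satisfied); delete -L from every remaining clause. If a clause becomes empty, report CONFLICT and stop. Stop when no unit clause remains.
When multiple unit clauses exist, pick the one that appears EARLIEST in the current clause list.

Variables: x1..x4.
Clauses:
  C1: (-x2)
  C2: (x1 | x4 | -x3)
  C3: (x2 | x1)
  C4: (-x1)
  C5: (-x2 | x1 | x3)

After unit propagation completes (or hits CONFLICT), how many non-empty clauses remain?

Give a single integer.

unit clause [-2] forces x2=F; simplify:
  drop 2 from [2, 1] -> [1]
  satisfied 2 clause(s); 3 remain; assigned so far: [2]
unit clause [1] forces x1=T; simplify:
  drop -1 from [-1] -> [] (empty!)
  satisfied 2 clause(s); 1 remain; assigned so far: [1, 2]
CONFLICT (empty clause)

Answer: 0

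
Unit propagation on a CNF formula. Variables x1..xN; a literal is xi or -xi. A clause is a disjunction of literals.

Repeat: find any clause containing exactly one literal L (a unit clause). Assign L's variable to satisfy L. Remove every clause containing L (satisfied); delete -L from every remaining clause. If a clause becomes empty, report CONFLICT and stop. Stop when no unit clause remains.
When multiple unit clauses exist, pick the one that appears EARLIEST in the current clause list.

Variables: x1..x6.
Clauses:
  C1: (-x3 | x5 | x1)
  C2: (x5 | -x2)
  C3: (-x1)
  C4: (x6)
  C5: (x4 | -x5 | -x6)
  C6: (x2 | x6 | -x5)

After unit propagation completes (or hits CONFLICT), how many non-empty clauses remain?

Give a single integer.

Answer: 3

Derivation:
unit clause [-1] forces x1=F; simplify:
  drop 1 from [-3, 5, 1] -> [-3, 5]
  satisfied 1 clause(s); 5 remain; assigned so far: [1]
unit clause [6] forces x6=T; simplify:
  drop -6 from [4, -5, -6] -> [4, -5]
  satisfied 2 clause(s); 3 remain; assigned so far: [1, 6]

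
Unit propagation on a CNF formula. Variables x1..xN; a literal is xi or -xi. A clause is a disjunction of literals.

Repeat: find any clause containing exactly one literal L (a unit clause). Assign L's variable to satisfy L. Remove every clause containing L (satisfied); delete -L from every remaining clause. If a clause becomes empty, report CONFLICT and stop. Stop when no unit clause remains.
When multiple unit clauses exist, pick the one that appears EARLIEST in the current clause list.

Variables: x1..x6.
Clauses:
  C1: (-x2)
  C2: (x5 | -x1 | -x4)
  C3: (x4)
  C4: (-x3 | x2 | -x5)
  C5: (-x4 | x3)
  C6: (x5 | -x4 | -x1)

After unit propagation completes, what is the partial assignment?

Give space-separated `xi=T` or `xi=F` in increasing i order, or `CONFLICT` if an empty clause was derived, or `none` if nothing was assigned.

Answer: x1=F x2=F x3=T x4=T x5=F

Derivation:
unit clause [-2] forces x2=F; simplify:
  drop 2 from [-3, 2, -5] -> [-3, -5]
  satisfied 1 clause(s); 5 remain; assigned so far: [2]
unit clause [4] forces x4=T; simplify:
  drop -4 from [5, -1, -4] -> [5, -1]
  drop -4 from [-4, 3] -> [3]
  drop -4 from [5, -4, -1] -> [5, -1]
  satisfied 1 clause(s); 4 remain; assigned so far: [2, 4]
unit clause [3] forces x3=T; simplify:
  drop -3 from [-3, -5] -> [-5]
  satisfied 1 clause(s); 3 remain; assigned so far: [2, 3, 4]
unit clause [-5] forces x5=F; simplify:
  drop 5 from [5, -1] -> [-1]
  drop 5 from [5, -1] -> [-1]
  satisfied 1 clause(s); 2 remain; assigned so far: [2, 3, 4, 5]
unit clause [-1] forces x1=F; simplify:
  satisfied 2 clause(s); 0 remain; assigned so far: [1, 2, 3, 4, 5]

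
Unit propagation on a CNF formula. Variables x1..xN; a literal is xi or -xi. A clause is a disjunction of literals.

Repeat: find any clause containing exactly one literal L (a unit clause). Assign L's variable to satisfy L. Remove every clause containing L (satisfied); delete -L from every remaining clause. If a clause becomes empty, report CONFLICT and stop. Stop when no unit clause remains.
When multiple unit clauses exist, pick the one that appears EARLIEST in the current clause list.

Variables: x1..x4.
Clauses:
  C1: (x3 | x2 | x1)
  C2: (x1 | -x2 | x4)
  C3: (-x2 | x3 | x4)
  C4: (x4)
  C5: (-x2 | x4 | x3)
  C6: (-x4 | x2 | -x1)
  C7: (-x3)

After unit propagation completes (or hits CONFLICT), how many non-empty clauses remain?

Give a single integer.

Answer: 2

Derivation:
unit clause [4] forces x4=T; simplify:
  drop -4 from [-4, 2, -1] -> [2, -1]
  satisfied 4 clause(s); 3 remain; assigned so far: [4]
unit clause [-3] forces x3=F; simplify:
  drop 3 from [3, 2, 1] -> [2, 1]
  satisfied 1 clause(s); 2 remain; assigned so far: [3, 4]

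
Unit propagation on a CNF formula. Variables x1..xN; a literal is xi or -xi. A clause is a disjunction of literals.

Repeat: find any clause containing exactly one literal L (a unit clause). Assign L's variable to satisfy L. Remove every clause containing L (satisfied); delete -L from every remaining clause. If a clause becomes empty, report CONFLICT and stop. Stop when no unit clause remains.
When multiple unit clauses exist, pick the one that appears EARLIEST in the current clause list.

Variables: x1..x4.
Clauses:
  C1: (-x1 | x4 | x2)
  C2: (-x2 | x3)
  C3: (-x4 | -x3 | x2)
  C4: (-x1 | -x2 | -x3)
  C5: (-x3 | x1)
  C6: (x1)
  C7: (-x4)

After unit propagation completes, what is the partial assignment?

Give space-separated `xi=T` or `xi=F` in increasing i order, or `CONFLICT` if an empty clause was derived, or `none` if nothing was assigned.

Answer: CONFLICT

Derivation:
unit clause [1] forces x1=T; simplify:
  drop -1 from [-1, 4, 2] -> [4, 2]
  drop -1 from [-1, -2, -3] -> [-2, -3]
  satisfied 2 clause(s); 5 remain; assigned so far: [1]
unit clause [-4] forces x4=F; simplify:
  drop 4 from [4, 2] -> [2]
  satisfied 2 clause(s); 3 remain; assigned so far: [1, 4]
unit clause [2] forces x2=T; simplify:
  drop -2 from [-2, 3] -> [3]
  drop -2 from [-2, -3] -> [-3]
  satisfied 1 clause(s); 2 remain; assigned so far: [1, 2, 4]
unit clause [3] forces x3=T; simplify:
  drop -3 from [-3] -> [] (empty!)
  satisfied 1 clause(s); 1 remain; assigned so far: [1, 2, 3, 4]
CONFLICT (empty clause)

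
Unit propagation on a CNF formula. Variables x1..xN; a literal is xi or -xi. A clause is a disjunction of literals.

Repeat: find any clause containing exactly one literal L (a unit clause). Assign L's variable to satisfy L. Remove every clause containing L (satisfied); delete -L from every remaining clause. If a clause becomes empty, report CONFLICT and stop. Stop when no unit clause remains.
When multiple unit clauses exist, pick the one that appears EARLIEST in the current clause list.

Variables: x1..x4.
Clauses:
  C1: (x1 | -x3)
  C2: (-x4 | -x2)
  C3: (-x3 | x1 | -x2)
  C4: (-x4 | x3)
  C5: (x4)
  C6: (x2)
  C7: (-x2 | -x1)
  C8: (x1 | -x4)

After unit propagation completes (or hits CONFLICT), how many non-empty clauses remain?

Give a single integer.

Answer: 3

Derivation:
unit clause [4] forces x4=T; simplify:
  drop -4 from [-4, -2] -> [-2]
  drop -4 from [-4, 3] -> [3]
  drop -4 from [1, -4] -> [1]
  satisfied 1 clause(s); 7 remain; assigned so far: [4]
unit clause [-2] forces x2=F; simplify:
  drop 2 from [2] -> [] (empty!)
  satisfied 3 clause(s); 4 remain; assigned so far: [2, 4]
CONFLICT (empty clause)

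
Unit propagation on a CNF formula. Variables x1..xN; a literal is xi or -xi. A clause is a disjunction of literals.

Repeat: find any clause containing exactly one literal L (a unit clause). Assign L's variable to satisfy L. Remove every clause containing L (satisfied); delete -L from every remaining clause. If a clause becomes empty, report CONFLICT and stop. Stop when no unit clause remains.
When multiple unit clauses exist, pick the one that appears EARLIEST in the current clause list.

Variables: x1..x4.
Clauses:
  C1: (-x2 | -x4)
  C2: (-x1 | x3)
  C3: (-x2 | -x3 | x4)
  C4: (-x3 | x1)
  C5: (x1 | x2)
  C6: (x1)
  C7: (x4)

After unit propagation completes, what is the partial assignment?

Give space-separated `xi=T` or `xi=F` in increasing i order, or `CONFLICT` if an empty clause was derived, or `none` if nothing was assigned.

unit clause [1] forces x1=T; simplify:
  drop -1 from [-1, 3] -> [3]
  satisfied 3 clause(s); 4 remain; assigned so far: [1]
unit clause [3] forces x3=T; simplify:
  drop -3 from [-2, -3, 4] -> [-2, 4]
  satisfied 1 clause(s); 3 remain; assigned so far: [1, 3]
unit clause [4] forces x4=T; simplify:
  drop -4 from [-2, -4] -> [-2]
  satisfied 2 clause(s); 1 remain; assigned so far: [1, 3, 4]
unit clause [-2] forces x2=F; simplify:
  satisfied 1 clause(s); 0 remain; assigned so far: [1, 2, 3, 4]

Answer: x1=T x2=F x3=T x4=T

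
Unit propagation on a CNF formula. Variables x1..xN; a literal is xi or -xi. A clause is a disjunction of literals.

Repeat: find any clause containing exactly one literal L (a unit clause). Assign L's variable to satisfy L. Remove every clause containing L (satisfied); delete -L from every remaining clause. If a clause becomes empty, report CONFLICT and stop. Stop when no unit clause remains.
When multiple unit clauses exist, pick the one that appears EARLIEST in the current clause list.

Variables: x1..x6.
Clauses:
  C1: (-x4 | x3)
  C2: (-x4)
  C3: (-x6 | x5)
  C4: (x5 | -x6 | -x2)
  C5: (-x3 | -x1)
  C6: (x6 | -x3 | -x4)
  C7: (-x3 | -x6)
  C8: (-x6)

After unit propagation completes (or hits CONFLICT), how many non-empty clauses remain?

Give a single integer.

unit clause [-4] forces x4=F; simplify:
  satisfied 3 clause(s); 5 remain; assigned so far: [4]
unit clause [-6] forces x6=F; simplify:
  satisfied 4 clause(s); 1 remain; assigned so far: [4, 6]

Answer: 1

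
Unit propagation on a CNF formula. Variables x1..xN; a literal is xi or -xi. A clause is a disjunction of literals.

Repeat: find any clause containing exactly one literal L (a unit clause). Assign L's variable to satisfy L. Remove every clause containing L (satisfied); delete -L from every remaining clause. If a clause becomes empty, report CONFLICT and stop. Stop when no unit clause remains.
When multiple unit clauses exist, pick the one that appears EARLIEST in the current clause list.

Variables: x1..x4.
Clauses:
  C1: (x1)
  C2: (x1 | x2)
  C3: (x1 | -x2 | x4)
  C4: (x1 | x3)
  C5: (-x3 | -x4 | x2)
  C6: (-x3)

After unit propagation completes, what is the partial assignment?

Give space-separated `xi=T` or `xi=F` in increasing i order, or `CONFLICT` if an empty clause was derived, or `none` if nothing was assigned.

unit clause [1] forces x1=T; simplify:
  satisfied 4 clause(s); 2 remain; assigned so far: [1]
unit clause [-3] forces x3=F; simplify:
  satisfied 2 clause(s); 0 remain; assigned so far: [1, 3]

Answer: x1=T x3=F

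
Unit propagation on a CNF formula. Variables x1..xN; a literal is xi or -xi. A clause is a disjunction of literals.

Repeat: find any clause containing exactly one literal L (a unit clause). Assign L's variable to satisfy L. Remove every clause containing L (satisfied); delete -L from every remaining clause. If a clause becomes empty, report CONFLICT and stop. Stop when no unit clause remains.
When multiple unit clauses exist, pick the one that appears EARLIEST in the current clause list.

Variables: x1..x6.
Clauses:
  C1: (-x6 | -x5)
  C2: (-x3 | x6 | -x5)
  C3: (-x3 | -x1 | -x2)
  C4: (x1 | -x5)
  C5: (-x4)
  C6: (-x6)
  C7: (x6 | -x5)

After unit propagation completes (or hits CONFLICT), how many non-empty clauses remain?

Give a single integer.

unit clause [-4] forces x4=F; simplify:
  satisfied 1 clause(s); 6 remain; assigned so far: [4]
unit clause [-6] forces x6=F; simplify:
  drop 6 from [-3, 6, -5] -> [-3, -5]
  drop 6 from [6, -5] -> [-5]
  satisfied 2 clause(s); 4 remain; assigned so far: [4, 6]
unit clause [-5] forces x5=F; simplify:
  satisfied 3 clause(s); 1 remain; assigned so far: [4, 5, 6]

Answer: 1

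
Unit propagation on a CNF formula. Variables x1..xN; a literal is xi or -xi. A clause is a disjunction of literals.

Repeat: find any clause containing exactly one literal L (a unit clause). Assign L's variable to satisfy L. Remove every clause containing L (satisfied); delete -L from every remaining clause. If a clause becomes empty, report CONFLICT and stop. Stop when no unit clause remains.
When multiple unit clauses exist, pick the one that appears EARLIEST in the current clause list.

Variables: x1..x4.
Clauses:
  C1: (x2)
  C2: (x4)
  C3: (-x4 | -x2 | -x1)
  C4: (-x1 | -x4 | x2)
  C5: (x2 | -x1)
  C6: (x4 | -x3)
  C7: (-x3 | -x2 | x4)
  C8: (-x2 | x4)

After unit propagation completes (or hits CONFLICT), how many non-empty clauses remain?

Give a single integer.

unit clause [2] forces x2=T; simplify:
  drop -2 from [-4, -2, -1] -> [-4, -1]
  drop -2 from [-3, -2, 4] -> [-3, 4]
  drop -2 from [-2, 4] -> [4]
  satisfied 3 clause(s); 5 remain; assigned so far: [2]
unit clause [4] forces x4=T; simplify:
  drop -4 from [-4, -1] -> [-1]
  satisfied 4 clause(s); 1 remain; assigned so far: [2, 4]
unit clause [-1] forces x1=F; simplify:
  satisfied 1 clause(s); 0 remain; assigned so far: [1, 2, 4]

Answer: 0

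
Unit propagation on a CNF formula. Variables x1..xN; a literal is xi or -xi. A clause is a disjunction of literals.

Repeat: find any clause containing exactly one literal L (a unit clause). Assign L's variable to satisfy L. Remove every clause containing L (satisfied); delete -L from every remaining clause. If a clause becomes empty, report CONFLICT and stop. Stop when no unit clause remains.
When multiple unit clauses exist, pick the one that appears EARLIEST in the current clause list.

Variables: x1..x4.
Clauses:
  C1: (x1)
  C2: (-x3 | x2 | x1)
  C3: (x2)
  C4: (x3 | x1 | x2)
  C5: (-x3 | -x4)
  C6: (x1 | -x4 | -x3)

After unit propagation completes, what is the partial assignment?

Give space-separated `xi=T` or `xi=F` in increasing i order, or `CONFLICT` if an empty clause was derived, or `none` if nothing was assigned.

unit clause [1] forces x1=T; simplify:
  satisfied 4 clause(s); 2 remain; assigned so far: [1]
unit clause [2] forces x2=T; simplify:
  satisfied 1 clause(s); 1 remain; assigned so far: [1, 2]

Answer: x1=T x2=T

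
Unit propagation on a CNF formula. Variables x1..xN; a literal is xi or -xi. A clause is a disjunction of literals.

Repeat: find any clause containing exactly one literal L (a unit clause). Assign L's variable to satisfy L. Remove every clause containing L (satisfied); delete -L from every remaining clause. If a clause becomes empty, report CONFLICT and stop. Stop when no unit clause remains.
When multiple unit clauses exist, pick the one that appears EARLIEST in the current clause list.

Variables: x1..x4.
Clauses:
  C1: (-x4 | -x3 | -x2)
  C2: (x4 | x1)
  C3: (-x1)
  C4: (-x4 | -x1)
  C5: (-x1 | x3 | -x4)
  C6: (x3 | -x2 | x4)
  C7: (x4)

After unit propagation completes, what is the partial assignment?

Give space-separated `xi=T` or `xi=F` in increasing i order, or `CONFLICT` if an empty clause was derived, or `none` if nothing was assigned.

unit clause [-1] forces x1=F; simplify:
  drop 1 from [4, 1] -> [4]
  satisfied 3 clause(s); 4 remain; assigned so far: [1]
unit clause [4] forces x4=T; simplify:
  drop -4 from [-4, -3, -2] -> [-3, -2]
  satisfied 3 clause(s); 1 remain; assigned so far: [1, 4]

Answer: x1=F x4=T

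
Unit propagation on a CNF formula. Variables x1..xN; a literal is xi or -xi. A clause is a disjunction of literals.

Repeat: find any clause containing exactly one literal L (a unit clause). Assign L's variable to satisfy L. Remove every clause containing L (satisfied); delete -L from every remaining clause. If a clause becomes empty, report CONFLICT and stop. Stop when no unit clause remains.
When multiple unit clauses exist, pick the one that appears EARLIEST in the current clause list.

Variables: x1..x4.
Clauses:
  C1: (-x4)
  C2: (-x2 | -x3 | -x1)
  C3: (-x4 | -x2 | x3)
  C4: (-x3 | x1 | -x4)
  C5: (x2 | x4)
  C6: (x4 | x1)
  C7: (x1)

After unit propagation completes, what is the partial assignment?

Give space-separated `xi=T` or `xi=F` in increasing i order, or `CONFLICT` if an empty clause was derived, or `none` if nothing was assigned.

unit clause [-4] forces x4=F; simplify:
  drop 4 from [2, 4] -> [2]
  drop 4 from [4, 1] -> [1]
  satisfied 3 clause(s); 4 remain; assigned so far: [4]
unit clause [2] forces x2=T; simplify:
  drop -2 from [-2, -3, -1] -> [-3, -1]
  satisfied 1 clause(s); 3 remain; assigned so far: [2, 4]
unit clause [1] forces x1=T; simplify:
  drop -1 from [-3, -1] -> [-3]
  satisfied 2 clause(s); 1 remain; assigned so far: [1, 2, 4]
unit clause [-3] forces x3=F; simplify:
  satisfied 1 clause(s); 0 remain; assigned so far: [1, 2, 3, 4]

Answer: x1=T x2=T x3=F x4=F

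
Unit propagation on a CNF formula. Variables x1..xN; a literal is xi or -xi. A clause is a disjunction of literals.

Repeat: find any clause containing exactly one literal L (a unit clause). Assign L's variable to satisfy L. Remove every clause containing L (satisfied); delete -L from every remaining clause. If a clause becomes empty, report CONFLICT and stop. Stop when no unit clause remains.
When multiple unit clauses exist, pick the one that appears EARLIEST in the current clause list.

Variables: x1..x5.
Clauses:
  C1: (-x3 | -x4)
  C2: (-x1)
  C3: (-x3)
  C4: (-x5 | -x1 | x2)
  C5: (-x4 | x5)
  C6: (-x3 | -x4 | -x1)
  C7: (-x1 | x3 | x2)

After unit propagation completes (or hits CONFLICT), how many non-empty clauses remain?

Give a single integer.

Answer: 1

Derivation:
unit clause [-1] forces x1=F; simplify:
  satisfied 4 clause(s); 3 remain; assigned so far: [1]
unit clause [-3] forces x3=F; simplify:
  satisfied 2 clause(s); 1 remain; assigned so far: [1, 3]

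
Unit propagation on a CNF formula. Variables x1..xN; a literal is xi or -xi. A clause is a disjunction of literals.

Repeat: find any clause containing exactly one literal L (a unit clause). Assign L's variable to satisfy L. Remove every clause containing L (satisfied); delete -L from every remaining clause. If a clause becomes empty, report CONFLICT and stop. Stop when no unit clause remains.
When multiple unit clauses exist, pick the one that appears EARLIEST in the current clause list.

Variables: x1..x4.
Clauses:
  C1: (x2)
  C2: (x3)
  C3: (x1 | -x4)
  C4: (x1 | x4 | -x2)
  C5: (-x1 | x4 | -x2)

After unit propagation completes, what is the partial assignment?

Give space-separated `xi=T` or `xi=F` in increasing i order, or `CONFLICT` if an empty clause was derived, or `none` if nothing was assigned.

Answer: x2=T x3=T

Derivation:
unit clause [2] forces x2=T; simplify:
  drop -2 from [1, 4, -2] -> [1, 4]
  drop -2 from [-1, 4, -2] -> [-1, 4]
  satisfied 1 clause(s); 4 remain; assigned so far: [2]
unit clause [3] forces x3=T; simplify:
  satisfied 1 clause(s); 3 remain; assigned so far: [2, 3]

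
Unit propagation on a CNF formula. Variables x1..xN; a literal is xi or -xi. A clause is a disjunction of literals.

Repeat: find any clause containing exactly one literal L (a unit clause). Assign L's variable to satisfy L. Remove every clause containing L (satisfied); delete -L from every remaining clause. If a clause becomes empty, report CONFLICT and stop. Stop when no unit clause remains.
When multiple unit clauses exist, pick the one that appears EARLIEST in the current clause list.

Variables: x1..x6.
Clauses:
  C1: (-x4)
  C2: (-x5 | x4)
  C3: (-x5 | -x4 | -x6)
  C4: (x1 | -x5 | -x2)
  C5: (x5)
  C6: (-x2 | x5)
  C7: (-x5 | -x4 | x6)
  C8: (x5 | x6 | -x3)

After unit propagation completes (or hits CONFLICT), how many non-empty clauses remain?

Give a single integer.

Answer: 2

Derivation:
unit clause [-4] forces x4=F; simplify:
  drop 4 from [-5, 4] -> [-5]
  satisfied 3 clause(s); 5 remain; assigned so far: [4]
unit clause [-5] forces x5=F; simplify:
  drop 5 from [5] -> [] (empty!)
  drop 5 from [-2, 5] -> [-2]
  drop 5 from [5, 6, -3] -> [6, -3]
  satisfied 2 clause(s); 3 remain; assigned so far: [4, 5]
CONFLICT (empty clause)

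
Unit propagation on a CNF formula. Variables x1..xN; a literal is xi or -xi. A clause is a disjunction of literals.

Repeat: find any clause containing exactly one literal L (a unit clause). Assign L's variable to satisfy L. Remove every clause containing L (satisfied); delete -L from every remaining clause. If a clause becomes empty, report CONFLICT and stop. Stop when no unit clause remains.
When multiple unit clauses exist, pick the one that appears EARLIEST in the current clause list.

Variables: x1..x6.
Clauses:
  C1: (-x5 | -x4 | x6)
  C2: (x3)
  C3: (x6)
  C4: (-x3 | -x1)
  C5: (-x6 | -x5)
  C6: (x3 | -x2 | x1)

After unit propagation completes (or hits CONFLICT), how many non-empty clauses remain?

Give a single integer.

unit clause [3] forces x3=T; simplify:
  drop -3 from [-3, -1] -> [-1]
  satisfied 2 clause(s); 4 remain; assigned so far: [3]
unit clause [6] forces x6=T; simplify:
  drop -6 from [-6, -5] -> [-5]
  satisfied 2 clause(s); 2 remain; assigned so far: [3, 6]
unit clause [-1] forces x1=F; simplify:
  satisfied 1 clause(s); 1 remain; assigned so far: [1, 3, 6]
unit clause [-5] forces x5=F; simplify:
  satisfied 1 clause(s); 0 remain; assigned so far: [1, 3, 5, 6]

Answer: 0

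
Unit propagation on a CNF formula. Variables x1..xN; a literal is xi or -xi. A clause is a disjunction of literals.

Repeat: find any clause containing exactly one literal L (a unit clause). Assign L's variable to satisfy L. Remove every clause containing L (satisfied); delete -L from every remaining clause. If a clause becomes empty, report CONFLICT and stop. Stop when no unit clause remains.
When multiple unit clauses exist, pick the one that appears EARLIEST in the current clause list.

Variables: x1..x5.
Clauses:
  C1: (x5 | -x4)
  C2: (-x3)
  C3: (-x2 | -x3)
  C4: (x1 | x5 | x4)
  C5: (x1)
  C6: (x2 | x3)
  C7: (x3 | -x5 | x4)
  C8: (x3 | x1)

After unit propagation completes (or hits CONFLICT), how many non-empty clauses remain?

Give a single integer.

Answer: 2

Derivation:
unit clause [-3] forces x3=F; simplify:
  drop 3 from [2, 3] -> [2]
  drop 3 from [3, -5, 4] -> [-5, 4]
  drop 3 from [3, 1] -> [1]
  satisfied 2 clause(s); 6 remain; assigned so far: [3]
unit clause [1] forces x1=T; simplify:
  satisfied 3 clause(s); 3 remain; assigned so far: [1, 3]
unit clause [2] forces x2=T; simplify:
  satisfied 1 clause(s); 2 remain; assigned so far: [1, 2, 3]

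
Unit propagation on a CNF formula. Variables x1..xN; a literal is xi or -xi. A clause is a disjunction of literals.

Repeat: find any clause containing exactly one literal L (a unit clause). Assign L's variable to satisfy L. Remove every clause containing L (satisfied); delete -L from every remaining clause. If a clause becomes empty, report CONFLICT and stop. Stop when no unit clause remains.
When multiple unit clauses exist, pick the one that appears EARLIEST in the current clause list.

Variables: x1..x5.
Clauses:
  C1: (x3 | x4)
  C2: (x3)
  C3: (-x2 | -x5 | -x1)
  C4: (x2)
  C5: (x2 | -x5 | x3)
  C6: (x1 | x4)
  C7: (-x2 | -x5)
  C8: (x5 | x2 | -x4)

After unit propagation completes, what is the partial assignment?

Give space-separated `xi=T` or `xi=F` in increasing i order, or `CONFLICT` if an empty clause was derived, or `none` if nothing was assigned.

unit clause [3] forces x3=T; simplify:
  satisfied 3 clause(s); 5 remain; assigned so far: [3]
unit clause [2] forces x2=T; simplify:
  drop -2 from [-2, -5, -1] -> [-5, -1]
  drop -2 from [-2, -5] -> [-5]
  satisfied 2 clause(s); 3 remain; assigned so far: [2, 3]
unit clause [-5] forces x5=F; simplify:
  satisfied 2 clause(s); 1 remain; assigned so far: [2, 3, 5]

Answer: x2=T x3=T x5=F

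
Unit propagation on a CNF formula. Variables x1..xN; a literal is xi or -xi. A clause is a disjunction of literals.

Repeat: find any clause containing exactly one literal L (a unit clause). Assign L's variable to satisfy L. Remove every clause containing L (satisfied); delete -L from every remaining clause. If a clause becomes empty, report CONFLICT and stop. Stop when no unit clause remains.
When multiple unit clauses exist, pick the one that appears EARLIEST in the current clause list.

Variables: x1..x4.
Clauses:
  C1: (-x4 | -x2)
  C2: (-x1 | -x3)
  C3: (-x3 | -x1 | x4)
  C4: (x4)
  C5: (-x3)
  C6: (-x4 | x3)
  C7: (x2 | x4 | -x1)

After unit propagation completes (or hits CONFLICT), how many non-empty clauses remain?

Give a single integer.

Answer: 0

Derivation:
unit clause [4] forces x4=T; simplify:
  drop -4 from [-4, -2] -> [-2]
  drop -4 from [-4, 3] -> [3]
  satisfied 3 clause(s); 4 remain; assigned so far: [4]
unit clause [-2] forces x2=F; simplify:
  satisfied 1 clause(s); 3 remain; assigned so far: [2, 4]
unit clause [-3] forces x3=F; simplify:
  drop 3 from [3] -> [] (empty!)
  satisfied 2 clause(s); 1 remain; assigned so far: [2, 3, 4]
CONFLICT (empty clause)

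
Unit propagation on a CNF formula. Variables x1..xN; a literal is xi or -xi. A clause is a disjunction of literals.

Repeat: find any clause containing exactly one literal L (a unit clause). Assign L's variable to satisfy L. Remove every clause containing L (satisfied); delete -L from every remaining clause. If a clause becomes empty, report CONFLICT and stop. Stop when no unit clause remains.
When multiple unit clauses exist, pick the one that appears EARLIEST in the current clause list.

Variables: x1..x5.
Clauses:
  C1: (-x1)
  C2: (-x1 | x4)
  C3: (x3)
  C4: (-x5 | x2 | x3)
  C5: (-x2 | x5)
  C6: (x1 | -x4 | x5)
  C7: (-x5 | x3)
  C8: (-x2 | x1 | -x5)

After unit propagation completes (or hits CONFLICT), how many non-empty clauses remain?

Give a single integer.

unit clause [-1] forces x1=F; simplify:
  drop 1 from [1, -4, 5] -> [-4, 5]
  drop 1 from [-2, 1, -5] -> [-2, -5]
  satisfied 2 clause(s); 6 remain; assigned so far: [1]
unit clause [3] forces x3=T; simplify:
  satisfied 3 clause(s); 3 remain; assigned so far: [1, 3]

Answer: 3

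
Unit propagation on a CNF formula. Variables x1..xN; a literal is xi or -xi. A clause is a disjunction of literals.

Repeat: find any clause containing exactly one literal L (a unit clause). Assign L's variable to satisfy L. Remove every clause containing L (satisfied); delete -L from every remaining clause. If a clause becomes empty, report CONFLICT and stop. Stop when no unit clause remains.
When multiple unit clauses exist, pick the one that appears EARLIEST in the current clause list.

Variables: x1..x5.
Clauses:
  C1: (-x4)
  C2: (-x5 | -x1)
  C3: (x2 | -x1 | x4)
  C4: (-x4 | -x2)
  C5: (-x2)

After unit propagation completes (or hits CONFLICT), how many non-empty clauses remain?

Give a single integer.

Answer: 0

Derivation:
unit clause [-4] forces x4=F; simplify:
  drop 4 from [2, -1, 4] -> [2, -1]
  satisfied 2 clause(s); 3 remain; assigned so far: [4]
unit clause [-2] forces x2=F; simplify:
  drop 2 from [2, -1] -> [-1]
  satisfied 1 clause(s); 2 remain; assigned so far: [2, 4]
unit clause [-1] forces x1=F; simplify:
  satisfied 2 clause(s); 0 remain; assigned so far: [1, 2, 4]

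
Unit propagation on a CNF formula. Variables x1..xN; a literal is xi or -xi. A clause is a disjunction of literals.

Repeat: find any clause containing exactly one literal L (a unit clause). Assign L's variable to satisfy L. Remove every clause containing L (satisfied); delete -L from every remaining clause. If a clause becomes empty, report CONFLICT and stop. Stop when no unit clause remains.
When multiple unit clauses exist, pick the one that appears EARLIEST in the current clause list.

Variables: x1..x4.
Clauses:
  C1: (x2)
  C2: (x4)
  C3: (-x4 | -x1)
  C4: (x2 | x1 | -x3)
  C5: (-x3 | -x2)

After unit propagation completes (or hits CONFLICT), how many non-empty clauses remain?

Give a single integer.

unit clause [2] forces x2=T; simplify:
  drop -2 from [-3, -2] -> [-3]
  satisfied 2 clause(s); 3 remain; assigned so far: [2]
unit clause [4] forces x4=T; simplify:
  drop -4 from [-4, -1] -> [-1]
  satisfied 1 clause(s); 2 remain; assigned so far: [2, 4]
unit clause [-1] forces x1=F; simplify:
  satisfied 1 clause(s); 1 remain; assigned so far: [1, 2, 4]
unit clause [-3] forces x3=F; simplify:
  satisfied 1 clause(s); 0 remain; assigned so far: [1, 2, 3, 4]

Answer: 0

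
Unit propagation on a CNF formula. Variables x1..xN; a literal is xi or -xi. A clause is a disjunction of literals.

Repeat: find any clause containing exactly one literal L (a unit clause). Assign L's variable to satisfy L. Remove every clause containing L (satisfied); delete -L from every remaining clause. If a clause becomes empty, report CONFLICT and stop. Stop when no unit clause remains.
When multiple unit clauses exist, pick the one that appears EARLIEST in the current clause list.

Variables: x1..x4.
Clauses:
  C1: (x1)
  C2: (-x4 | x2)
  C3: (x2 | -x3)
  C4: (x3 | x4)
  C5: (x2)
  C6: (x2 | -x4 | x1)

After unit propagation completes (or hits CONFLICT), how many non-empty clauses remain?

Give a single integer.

Answer: 1

Derivation:
unit clause [1] forces x1=T; simplify:
  satisfied 2 clause(s); 4 remain; assigned so far: [1]
unit clause [2] forces x2=T; simplify:
  satisfied 3 clause(s); 1 remain; assigned so far: [1, 2]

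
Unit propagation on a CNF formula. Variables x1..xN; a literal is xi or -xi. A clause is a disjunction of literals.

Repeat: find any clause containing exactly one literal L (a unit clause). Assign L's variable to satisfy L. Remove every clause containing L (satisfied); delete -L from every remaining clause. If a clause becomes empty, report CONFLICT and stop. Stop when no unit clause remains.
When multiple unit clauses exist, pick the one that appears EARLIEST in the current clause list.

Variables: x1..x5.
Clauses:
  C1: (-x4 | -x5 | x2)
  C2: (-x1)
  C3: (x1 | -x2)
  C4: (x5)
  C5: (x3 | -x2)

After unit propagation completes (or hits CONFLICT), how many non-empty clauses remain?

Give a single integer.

Answer: 0

Derivation:
unit clause [-1] forces x1=F; simplify:
  drop 1 from [1, -2] -> [-2]
  satisfied 1 clause(s); 4 remain; assigned so far: [1]
unit clause [-2] forces x2=F; simplify:
  drop 2 from [-4, -5, 2] -> [-4, -5]
  satisfied 2 clause(s); 2 remain; assigned so far: [1, 2]
unit clause [5] forces x5=T; simplify:
  drop -5 from [-4, -5] -> [-4]
  satisfied 1 clause(s); 1 remain; assigned so far: [1, 2, 5]
unit clause [-4] forces x4=F; simplify:
  satisfied 1 clause(s); 0 remain; assigned so far: [1, 2, 4, 5]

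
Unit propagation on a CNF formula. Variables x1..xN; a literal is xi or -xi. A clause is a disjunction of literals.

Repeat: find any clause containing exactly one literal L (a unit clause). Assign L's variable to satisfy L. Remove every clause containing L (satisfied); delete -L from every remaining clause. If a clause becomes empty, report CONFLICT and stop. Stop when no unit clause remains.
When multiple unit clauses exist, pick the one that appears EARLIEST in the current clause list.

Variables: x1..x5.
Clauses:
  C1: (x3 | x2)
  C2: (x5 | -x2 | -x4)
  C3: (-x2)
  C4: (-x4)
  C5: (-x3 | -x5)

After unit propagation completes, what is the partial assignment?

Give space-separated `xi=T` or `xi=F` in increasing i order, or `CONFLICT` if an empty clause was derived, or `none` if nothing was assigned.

unit clause [-2] forces x2=F; simplify:
  drop 2 from [3, 2] -> [3]
  satisfied 2 clause(s); 3 remain; assigned so far: [2]
unit clause [3] forces x3=T; simplify:
  drop -3 from [-3, -5] -> [-5]
  satisfied 1 clause(s); 2 remain; assigned so far: [2, 3]
unit clause [-4] forces x4=F; simplify:
  satisfied 1 clause(s); 1 remain; assigned so far: [2, 3, 4]
unit clause [-5] forces x5=F; simplify:
  satisfied 1 clause(s); 0 remain; assigned so far: [2, 3, 4, 5]

Answer: x2=F x3=T x4=F x5=F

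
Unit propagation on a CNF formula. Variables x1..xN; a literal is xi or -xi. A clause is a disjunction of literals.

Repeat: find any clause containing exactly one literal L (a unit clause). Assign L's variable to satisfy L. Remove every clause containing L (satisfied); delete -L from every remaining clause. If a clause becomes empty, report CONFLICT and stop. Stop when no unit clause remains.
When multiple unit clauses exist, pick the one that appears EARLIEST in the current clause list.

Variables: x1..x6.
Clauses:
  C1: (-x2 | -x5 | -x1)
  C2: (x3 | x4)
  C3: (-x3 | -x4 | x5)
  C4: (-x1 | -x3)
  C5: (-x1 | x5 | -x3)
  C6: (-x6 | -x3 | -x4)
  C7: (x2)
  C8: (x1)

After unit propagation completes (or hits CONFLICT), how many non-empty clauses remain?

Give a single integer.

Answer: 0

Derivation:
unit clause [2] forces x2=T; simplify:
  drop -2 from [-2, -5, -1] -> [-5, -1]
  satisfied 1 clause(s); 7 remain; assigned so far: [2]
unit clause [1] forces x1=T; simplify:
  drop -1 from [-5, -1] -> [-5]
  drop -1 from [-1, -3] -> [-3]
  drop -1 from [-1, 5, -3] -> [5, -3]
  satisfied 1 clause(s); 6 remain; assigned so far: [1, 2]
unit clause [-5] forces x5=F; simplify:
  drop 5 from [-3, -4, 5] -> [-3, -4]
  drop 5 from [5, -3] -> [-3]
  satisfied 1 clause(s); 5 remain; assigned so far: [1, 2, 5]
unit clause [-3] forces x3=F; simplify:
  drop 3 from [3, 4] -> [4]
  satisfied 4 clause(s); 1 remain; assigned so far: [1, 2, 3, 5]
unit clause [4] forces x4=T; simplify:
  satisfied 1 clause(s); 0 remain; assigned so far: [1, 2, 3, 4, 5]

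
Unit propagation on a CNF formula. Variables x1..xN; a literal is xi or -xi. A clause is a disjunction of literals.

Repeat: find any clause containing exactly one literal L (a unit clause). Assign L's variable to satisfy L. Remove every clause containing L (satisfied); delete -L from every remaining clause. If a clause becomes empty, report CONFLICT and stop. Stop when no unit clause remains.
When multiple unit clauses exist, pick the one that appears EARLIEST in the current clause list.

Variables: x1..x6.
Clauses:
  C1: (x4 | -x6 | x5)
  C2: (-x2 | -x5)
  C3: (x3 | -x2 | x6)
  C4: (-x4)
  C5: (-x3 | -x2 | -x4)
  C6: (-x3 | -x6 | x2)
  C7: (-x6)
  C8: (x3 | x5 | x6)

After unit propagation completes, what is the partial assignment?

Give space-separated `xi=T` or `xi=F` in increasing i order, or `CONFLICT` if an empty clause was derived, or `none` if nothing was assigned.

unit clause [-4] forces x4=F; simplify:
  drop 4 from [4, -6, 5] -> [-6, 5]
  satisfied 2 clause(s); 6 remain; assigned so far: [4]
unit clause [-6] forces x6=F; simplify:
  drop 6 from [3, -2, 6] -> [3, -2]
  drop 6 from [3, 5, 6] -> [3, 5]
  satisfied 3 clause(s); 3 remain; assigned so far: [4, 6]

Answer: x4=F x6=F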